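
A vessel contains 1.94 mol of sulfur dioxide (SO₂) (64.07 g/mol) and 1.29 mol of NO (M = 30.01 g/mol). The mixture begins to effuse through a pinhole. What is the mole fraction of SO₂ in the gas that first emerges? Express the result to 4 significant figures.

0.5072

The effusion rate of species i is ∝ p_i/√M_i ∝ n_i/√M_i.
So x_SO₂ in the escaping gas = (n_SO₂/√M_SO₂) / Σ(n_i/√M_i)
= (1.94/√64.07) / (1.94/√64.07 + 1.29/√30.01) = 0.2424/(0.2424 + 0.2355) = 0.5072.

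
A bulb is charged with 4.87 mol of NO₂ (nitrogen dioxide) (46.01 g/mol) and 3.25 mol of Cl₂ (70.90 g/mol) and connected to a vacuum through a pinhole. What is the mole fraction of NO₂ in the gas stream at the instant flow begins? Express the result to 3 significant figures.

0.650

The effusion rate of species i is ∝ p_i/√M_i ∝ n_i/√M_i.
Mole fraction of NO₂ in the effusate = (n_NO₂/√M_NO₂) / (n_NO₂/√M_NO₂ + n_Cl₂/√M_Cl₂)
= (4.87/√46.01) / (4.87/√46.01 + 3.25/√70.90) = 0.7180/(0.7180 + 0.3860) = 0.650.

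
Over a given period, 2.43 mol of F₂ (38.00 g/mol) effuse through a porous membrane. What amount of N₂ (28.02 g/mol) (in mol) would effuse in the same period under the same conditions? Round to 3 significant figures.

Using Graham's law: rate_N₂/rate_F₂ = √(M_F₂/M_N₂) = √(38.00/28.02) = √1.356 = 1.165.
So the amount for N₂ is 2.43 × 1.165 = 2.83 mol.

2.83 mol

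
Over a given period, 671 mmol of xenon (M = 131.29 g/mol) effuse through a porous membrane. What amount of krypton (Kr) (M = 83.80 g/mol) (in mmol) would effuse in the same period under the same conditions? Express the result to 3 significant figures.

840 mmol

Since effusion rate ∝ 1/√M, rate_Kr/rate_Xe = √(M_Xe/M_Kr) = √(131.29/83.80) = √1.567 = 1.252.
So the amount for Kr is 671 × 1.252 = 840 mmol.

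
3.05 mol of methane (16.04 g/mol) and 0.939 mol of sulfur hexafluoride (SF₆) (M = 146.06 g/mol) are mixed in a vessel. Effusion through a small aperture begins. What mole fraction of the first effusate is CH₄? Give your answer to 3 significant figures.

The effusion rate of species i is ∝ p_i/√M_i ∝ n_i/√M_i.
So x_CH₄ in the escaping gas = (n_CH₄/√M_CH₄) / Σ(n_i/√M_i)
= (3.05/√16.04) / (3.05/√16.04 + 0.939/√146.06) = 0.7615/(0.7615 + 0.07770) = 0.907.

0.907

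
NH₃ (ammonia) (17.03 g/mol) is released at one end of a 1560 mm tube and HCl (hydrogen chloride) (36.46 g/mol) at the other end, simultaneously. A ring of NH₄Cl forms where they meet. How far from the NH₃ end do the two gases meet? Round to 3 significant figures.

Distances travelled in equal time are proportional to diffusion rates, so d_NH₃/d_HCl = √(M_HCl/M_NH₃) = √(36.46/17.03) = 1.463.
With d_NH₃ + d_HCl = 1560 mm, d_HCl = 1560/(1 + 1.463) = 633.3 mm.
d_NH₃ = 1560 − 633.3 = 927 mm.

927 mm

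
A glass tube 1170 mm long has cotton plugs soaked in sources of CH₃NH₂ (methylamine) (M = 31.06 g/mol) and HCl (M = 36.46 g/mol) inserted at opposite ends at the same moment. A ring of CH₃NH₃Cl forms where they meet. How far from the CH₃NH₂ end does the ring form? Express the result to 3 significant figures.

608 mm

The fronts meet when d_CH₃NH₂ + d_HCl = L with d_CH₃NH₂/d_HCl = √(M_HCl/M_CH₃NH₂) (Graham's law). Here √(M_HCl/M_CH₃NH₂) = √(36.46/31.06) = 1.083.
With d_CH₃NH₂ + d_HCl = 1170 mm, d_HCl = 1170/(1 + 1.083) = 561.6 mm.
d_CH₃NH₂ = 1170 − 561.6 = 608 mm.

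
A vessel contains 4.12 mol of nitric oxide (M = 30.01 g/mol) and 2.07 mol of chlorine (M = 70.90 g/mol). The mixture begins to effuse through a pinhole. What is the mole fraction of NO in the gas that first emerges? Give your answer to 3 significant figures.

0.754

The effusion rate of species i is ∝ p_i/√M_i ∝ n_i/√M_i.
So x_NO in the escaping gas = (n_NO/√M_NO) / Σ(n_i/√M_i)
= (4.12/√30.01) / (4.12/√30.01 + 2.07/√70.90) = 0.7521/(0.7521 + 0.2458) = 0.754.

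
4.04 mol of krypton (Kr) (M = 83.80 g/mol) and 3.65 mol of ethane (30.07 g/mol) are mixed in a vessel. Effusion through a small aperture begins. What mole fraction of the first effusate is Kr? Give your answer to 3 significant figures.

Effusion rate of each component ∝ n_i/√M_i (partial pressure × 1/√M).
x_Kr(eff) = (n_Kr/√M_Kr) / (n_Kr/√M_Kr + n_C₂H₆/√M_C₂H₆)
= (4.04/√83.80) / (4.04/√83.80 + 3.65/√30.07) = 0.4413/(0.4413 + 0.6656) = 0.399.

0.399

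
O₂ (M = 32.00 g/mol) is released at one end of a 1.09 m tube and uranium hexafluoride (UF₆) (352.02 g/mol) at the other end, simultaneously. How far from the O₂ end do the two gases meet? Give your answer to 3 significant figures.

The fronts meet when d_O₂ + d_UF₆ = L with d_O₂/d_UF₆ = √(M_UF₆/M_O₂) (Graham's law). Here √(M_UF₆/M_O₂) = √(352.02/32.00) = 3.317.
With d_O₂ + d_UF₆ = 1.09 m, d_UF₆ = 1.09/(1 + 3.317) = 0.2525 m.
d_O₂ = 1.09 − 0.2525 = 0.837 m.

0.837 m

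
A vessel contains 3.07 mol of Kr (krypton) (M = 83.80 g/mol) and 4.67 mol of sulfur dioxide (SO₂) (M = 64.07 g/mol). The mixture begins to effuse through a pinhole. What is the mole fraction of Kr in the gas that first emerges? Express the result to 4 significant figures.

0.3650

Effusion rate of each component ∝ n_i/√M_i (partial pressure × 1/√M).
Mole fraction of Kr in the effusate = (n_Kr/√M_Kr) / (n_Kr/√M_Kr + n_SO₂/√M_SO₂)
= (3.07/√83.80) / (3.07/√83.80 + 4.67/√64.07) = 0.3354/(0.3354 + 0.5834) = 0.3650.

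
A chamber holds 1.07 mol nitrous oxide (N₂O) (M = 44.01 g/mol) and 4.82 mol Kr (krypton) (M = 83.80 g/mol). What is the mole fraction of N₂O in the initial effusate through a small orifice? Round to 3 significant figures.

The effusion rate of species i is ∝ p_i/√M_i ∝ n_i/√M_i.
x_N₂O(eff) = (n_N₂O/√M_N₂O) / (n_N₂O/√M_N₂O + n_Kr/√M_Kr)
= (1.07/√44.01) / (1.07/√44.01 + 4.82/√83.80) = 0.1613/(0.1613 + 0.5265) = 0.234.

0.234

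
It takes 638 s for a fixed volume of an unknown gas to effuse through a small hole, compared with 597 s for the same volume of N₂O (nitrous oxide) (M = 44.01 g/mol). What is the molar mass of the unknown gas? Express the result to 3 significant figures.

Graham's law gives t_X/t_N₂O = √(M_X/M_N₂O).
638/597 = 1.069 = √(M_X/44.01)
M_X = 44.01 × 1.069² = 44.01 × 1.142 = 50.3 g/mol

50.3 g/mol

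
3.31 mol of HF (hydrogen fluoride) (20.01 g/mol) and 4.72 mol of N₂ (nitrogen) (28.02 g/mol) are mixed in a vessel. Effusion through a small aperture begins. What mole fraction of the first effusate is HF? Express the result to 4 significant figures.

Each component's effusion rate ∝ (its partial pressure)·(1/√M) ∝ n_i/√M_i.
Mole fraction of HF in the effusate = (n_HF/√M_HF) / (n_HF/√M_HF + n_N₂/√M_N₂)
= (3.31/√20.01) / (3.31/√20.01 + 4.72/√28.02) = 0.7400/(0.7400 + 0.8917) = 0.4535.

0.4535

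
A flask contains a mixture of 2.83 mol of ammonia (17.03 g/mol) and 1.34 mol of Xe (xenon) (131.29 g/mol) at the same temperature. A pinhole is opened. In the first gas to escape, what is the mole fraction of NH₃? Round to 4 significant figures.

Rate_i ∝ x_i/√M_i (Graham's law weighted by mole fraction), so the effusate composition follows n_i/√M_i.
x_NH₃(eff) = (n_NH₃/√M_NH₃) / (n_NH₃/√M_NH₃ + n_Xe/√M_Xe)
= (2.83/√17.03) / (2.83/√17.03 + 1.34/√131.29) = 0.6858/(0.6858 + 0.1169) = 0.8543.

0.8543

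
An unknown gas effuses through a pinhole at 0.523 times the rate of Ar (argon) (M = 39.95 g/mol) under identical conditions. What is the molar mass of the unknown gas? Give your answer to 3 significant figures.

By Graham's law, rate_X/rate_Ar = √(M_Ar/M_X).
0.523 = √(39.95/M_X)
M_X = 39.95 / 0.523² = 39.95 / 0.2735 = 146 g/mol

146 g/mol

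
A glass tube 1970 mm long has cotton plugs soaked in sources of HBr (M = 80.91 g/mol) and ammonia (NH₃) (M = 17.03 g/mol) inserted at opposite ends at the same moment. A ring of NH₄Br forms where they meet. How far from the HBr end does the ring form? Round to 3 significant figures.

The fronts meet when d_HBr + d_NH₃ = L with d_HBr/d_NH₃ = √(M_NH₃/M_HBr) (Graham's law). Here √(M_NH₃/M_HBr) = √(17.03/80.91) = 0.4588.
With d_HBr + d_NH₃ = 1970 mm, d_NH₃ = 1970/(1 + 0.4588) = 1350 mm.
d_HBr = 1970 − 1350 = 620 mm.

620 mm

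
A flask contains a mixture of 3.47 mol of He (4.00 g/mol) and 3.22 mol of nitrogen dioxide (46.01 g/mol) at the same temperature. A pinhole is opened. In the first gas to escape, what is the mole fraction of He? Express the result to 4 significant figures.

0.7852

Each component's effusion rate ∝ (its partial pressure)·(1/√M) ∝ n_i/√M_i.
Mole fraction of He in the effusate = (n_He/√M_He) / (n_He/√M_He + n_NO₂/√M_NO₂)
= (3.47/√4.00) / (3.47/√4.00 + 3.22/√46.01) = 1.735/(1.735 + 0.4747) = 0.7852.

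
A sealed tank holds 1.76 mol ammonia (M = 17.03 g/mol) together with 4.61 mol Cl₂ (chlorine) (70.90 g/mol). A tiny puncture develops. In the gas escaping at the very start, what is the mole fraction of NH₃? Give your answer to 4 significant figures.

Effusion rate of each component ∝ n_i/√M_i (partial pressure × 1/√M).
x_NH₃(eff) = (n_NH₃/√M_NH₃) / (n_NH₃/√M_NH₃ + n_Cl₂/√M_Cl₂)
= (1.76/√17.03) / (1.76/√17.03 + 4.61/√70.90) = 0.4265/(0.4265 + 0.5475) = 0.4379.

0.4379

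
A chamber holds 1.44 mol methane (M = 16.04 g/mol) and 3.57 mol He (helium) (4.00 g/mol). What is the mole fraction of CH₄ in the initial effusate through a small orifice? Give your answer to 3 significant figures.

0.168

The effusion rate of species i is ∝ p_i/√M_i ∝ n_i/√M_i.
x_CH₄(eff) = (n_CH₄/√M_CH₄) / (n_CH₄/√M_CH₄ + n_He/√M_He)
= (1.44/√16.04) / (1.44/√16.04 + 3.57/√4.00) = 0.3596/(0.3596 + 1.785) = 0.168.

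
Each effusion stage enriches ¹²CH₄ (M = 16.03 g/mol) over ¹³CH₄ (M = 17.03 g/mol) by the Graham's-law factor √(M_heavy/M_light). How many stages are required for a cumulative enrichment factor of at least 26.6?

109

With α = √(17.03/16.03) per stage, ln α = ½ ln(1.06238) = 0.03026.
Need α^N ≥ 26.6 ⇒ N ≥ ln(26.6) / ln α = 3.281 / 0.03026 = 108.43.
Minimum whole number of stages: N = 109.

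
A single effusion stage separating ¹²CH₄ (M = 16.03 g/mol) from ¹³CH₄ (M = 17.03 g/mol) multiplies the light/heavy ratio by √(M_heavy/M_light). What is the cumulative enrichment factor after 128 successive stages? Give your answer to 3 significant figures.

48.1

The single-stage factor is √(M_heavy/M_light), so 128 stages give [√(17.03/16.03)]^128 = (17.03/16.03)^(128/2).
= 1.06238^64 = 48.1.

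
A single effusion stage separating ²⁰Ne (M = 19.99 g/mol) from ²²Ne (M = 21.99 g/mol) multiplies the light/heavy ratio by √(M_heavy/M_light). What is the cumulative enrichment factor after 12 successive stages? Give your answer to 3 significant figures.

Each stage multiplies the ratio by α = √(21.99/19.99), so after 12 stages the overall factor is α^12 = (21.99/19.99)^(12/2).
= 1.10005^6 = 1.77.

1.77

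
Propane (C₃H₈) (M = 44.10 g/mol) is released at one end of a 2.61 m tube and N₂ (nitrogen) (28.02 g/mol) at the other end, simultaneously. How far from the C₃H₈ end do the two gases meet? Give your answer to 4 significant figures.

1.158 m

The fronts meet when d_C₃H₈ + d_N₂ = L with d_C₃H₈/d_N₂ = √(M_N₂/M_C₃H₈) (Graham's law). Here √(M_N₂/M_C₃H₈) = √(28.02/44.10) = 0.7971.
With d_C₃H₈ + d_N₂ = 2.61 m, d_N₂ = 2.61/(1 + 0.7971) = 1.452 m.
d_C₃H₈ = 2.61 − 1.452 = 1.158 m.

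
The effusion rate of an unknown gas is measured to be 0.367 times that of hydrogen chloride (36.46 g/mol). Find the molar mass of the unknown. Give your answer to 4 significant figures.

270.7 g/mol

Graham's law gives rate_X/rate_HCl = √(M_HCl/M_X).
0.367 = √(36.46/M_X)
M_X = 36.46 / 0.367² = 36.46 / 0.1347 = 270.7 g/mol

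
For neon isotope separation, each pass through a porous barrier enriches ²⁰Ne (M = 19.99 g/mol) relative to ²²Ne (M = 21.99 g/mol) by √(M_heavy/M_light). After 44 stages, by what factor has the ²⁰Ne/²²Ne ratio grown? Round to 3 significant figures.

8.15

After 44 stages the ratio has grown by (√(21.99/19.99))^44 = (21.99/19.99)^(44/2).
= 1.10005^22 = 8.15.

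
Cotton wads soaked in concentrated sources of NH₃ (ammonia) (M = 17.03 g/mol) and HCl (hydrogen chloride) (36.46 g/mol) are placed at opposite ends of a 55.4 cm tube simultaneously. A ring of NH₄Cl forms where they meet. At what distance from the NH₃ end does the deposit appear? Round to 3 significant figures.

32.9 cm

Graham's law gives d_NH₃/d_HCl = rate_NH₃/rate_HCl = √(M_HCl/M_NH₃) = √(36.46/17.03) = 1.463.
With d_NH₃ + d_HCl = 55.4 cm, d_HCl = 55.4/(1 + 1.463) = 22.49 cm.
d_NH₃ = 55.4 − 22.49 = 32.9 cm.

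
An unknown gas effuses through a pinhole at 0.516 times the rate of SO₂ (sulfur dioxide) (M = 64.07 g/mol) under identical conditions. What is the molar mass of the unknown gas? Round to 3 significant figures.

Since effusion rate ∝ 1/√M, rate_X/rate_SO₂ = √(M_SO₂/M_X).
0.516 = √(64.07/M_X)
M_X = 64.07 / 0.516² = 64.07 / 0.2663 = 241 g/mol

241 g/mol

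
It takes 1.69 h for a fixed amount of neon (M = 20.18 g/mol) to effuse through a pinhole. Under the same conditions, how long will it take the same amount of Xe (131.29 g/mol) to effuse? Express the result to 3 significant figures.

Using Graham's law: t_Xe/t_Ne = √(M_Xe/M_Ne) = √(131.29/20.18) = √6.506 = 2.551.
So the time for Xe is 1.69 × 2.551 = 4.31 h.

4.31 h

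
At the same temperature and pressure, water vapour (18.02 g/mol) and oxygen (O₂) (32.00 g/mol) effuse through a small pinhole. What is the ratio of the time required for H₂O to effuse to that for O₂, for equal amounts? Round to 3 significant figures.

0.750

Using Graham's law: t_H₂O/t_O₂ = √(M_H₂O/M_O₂) = √(18.02/32.00) = √0.5631 = 0.750.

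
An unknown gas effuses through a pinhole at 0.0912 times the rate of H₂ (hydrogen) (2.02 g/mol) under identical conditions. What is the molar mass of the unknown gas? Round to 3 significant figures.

243 g/mol

From Graham's law, rate_X/rate_H₂ = √(M_H₂/M_X).
0.0912 = √(2.02/M_X)
M_X = 2.02 / 0.0912² = 2.02 / 0.008317 = 243 g/mol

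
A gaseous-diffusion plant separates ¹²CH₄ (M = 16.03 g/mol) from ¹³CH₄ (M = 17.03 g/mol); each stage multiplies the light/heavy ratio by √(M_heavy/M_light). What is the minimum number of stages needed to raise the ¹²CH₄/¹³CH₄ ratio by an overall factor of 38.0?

121

Single-stage factor α = √(17.03/16.03), so ln α = ½ ln(1.06238) = 0.03026.
Need α^N ≥ 38.0 ⇒ N ≥ ln(38.0) / ln α = 3.638 / 0.03026 = 120.22.
Minimum whole number of stages: N = 121.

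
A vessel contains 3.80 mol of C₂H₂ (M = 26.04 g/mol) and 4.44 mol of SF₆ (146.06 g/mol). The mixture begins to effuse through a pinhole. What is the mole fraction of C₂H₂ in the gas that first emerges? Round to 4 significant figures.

0.6696

Rate_i ∝ x_i/√M_i (Graham's law weighted by mole fraction), so the effusate composition follows n_i/√M_i.
Mole fraction of C₂H₂ in the effusate = (n_C₂H₂/√M_C₂H₂) / (n_C₂H₂/√M_C₂H₂ + n_SF₆/√M_SF₆)
= (3.80/√26.04) / (3.80/√26.04 + 4.44/√146.06) = 0.7447/(0.7447 + 0.3674) = 0.6696.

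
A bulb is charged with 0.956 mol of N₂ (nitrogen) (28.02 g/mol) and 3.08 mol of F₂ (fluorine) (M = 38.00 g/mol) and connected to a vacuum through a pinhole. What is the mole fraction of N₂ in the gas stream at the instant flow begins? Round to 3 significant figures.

0.265

The effusion rate of species i is ∝ p_i/√M_i ∝ n_i/√M_i.
x_N₂(eff) = (n_N₂/√M_N₂) / (n_N₂/√M_N₂ + n_F₂/√M_F₂)
= (0.956/√28.02) / (0.956/√28.02 + 3.08/√38.00) = 0.1806/(0.1806 + 0.4996) = 0.265.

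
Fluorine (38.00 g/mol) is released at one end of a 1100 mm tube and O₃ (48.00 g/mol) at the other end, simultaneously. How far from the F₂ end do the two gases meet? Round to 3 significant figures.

Distances travelled in equal time are proportional to diffusion rates, so d_F₂/d_O₃ = √(M_O₃/M_F₂) = √(48.00/38.00) = 1.124.
With d_F₂ + d_O₃ = 1100 mm, d_O₃ = 1100/(1 + 1.124) = 517.9 mm.
d_F₂ = 1100 − 517.9 = 582 mm.

582 mm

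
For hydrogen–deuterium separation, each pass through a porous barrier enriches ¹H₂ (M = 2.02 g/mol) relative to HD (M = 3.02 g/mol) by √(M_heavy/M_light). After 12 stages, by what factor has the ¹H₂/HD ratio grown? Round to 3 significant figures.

Overall factor = α^12 with α = √(3.02/2.02), i.e. (3.02/2.02)^(12/2).
= 1.49505^6 = 11.2.

11.2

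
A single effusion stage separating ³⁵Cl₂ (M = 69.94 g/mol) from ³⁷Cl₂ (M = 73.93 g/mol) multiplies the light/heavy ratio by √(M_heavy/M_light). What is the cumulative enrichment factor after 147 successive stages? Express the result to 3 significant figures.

59.0

Each stage multiplies the ratio by α = √(73.93/69.94), so after 147 stages the overall factor is α^147 = (73.93/69.94)^(147/2).
= 1.05705^(147/2) = 59.0.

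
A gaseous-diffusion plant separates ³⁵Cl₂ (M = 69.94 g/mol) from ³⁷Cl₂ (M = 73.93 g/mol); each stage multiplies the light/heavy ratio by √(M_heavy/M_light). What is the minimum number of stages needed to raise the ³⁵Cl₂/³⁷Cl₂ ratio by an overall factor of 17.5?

104

Single-stage factor α = √(73.93/69.94), so ln α = ½ ln(1.05705) = 0.02774.
Need α^N ≥ 17.5 ⇒ N ≥ ln(17.5) / ln α = 2.862 / 0.02774 = 103.18.
Rounding up, N = 104 stages.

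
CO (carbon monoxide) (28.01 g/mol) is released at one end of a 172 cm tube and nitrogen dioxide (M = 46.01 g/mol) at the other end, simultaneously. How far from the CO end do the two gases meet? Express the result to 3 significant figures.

96.6 cm

Distances travelled in equal time are proportional to diffusion rates, so d_CO/d_NO₂ = √(M_NO₂/M_CO) = √(46.01/28.01) = 1.282.
With d_CO + d_NO₂ = 172 cm, d_NO₂ = 172/(1 + 1.282) = 75.38 cm.
d_CO = 172 − 75.38 = 96.6 cm.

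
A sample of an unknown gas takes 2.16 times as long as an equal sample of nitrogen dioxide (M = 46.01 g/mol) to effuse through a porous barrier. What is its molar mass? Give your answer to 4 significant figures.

Graham's law gives t_X/t_NO₂ = √(M_X/M_NO₂).
2.16 = √(M_X/46.01)
M_X = 46.01 × 2.16² = 46.01 × 4.666 = 214.7 g/mol

214.7 g/mol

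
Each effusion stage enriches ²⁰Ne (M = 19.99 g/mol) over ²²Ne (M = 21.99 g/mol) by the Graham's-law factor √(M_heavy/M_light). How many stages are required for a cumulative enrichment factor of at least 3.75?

Per stage α = (21.99/19.99)^(1/2) = 1.10005^0.5, giving ln α = 0.04768.
Need α^N ≥ 3.75 ⇒ N ≥ ln(3.75) / ln α = 1.322 / 0.04768 = 27.72.
Rounding up, N = 28 stages.

28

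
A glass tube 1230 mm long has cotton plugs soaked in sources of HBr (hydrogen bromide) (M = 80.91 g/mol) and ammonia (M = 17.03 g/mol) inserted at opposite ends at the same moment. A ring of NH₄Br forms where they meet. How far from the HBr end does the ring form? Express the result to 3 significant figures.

The fronts meet when d_HBr + d_NH₃ = L with d_HBr/d_NH₃ = √(M_NH₃/M_HBr) (Graham's law). Here √(M_NH₃/M_HBr) = √(17.03/80.91) = 0.4588.
With d_HBr + d_NH₃ = 1230 mm, d_NH₃ = 1230/(1 + 0.4588) = 843.2 mm.
d_HBr = 1230 − 843.2 = 387 mm.

387 mm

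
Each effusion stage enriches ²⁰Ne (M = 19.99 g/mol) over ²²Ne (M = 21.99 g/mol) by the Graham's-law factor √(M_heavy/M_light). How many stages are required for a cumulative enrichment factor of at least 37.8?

77

With α = √(21.99/19.99) per stage, ln α = ½ ln(1.10005) = 0.04768.
Need α^N ≥ 37.8 ⇒ N ≥ ln(37.8) / ln α = 3.632 / 0.04768 = 76.18.
Minimum whole number of stages: N = 77.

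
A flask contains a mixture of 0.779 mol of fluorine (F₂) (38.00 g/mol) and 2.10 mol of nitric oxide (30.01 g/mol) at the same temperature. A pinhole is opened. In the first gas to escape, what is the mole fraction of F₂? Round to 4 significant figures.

Each component's effusion rate ∝ (its partial pressure)·(1/√M) ∝ n_i/√M_i.
x_F₂(eff) = (n_F₂/√M_F₂) / (n_F₂/√M_F₂ + n_NO/√M_NO)
= (0.779/√38.00) / (0.779/√38.00 + 2.10/√30.01) = 0.1264/(0.1264 + 0.3833) = 0.2479.

0.2479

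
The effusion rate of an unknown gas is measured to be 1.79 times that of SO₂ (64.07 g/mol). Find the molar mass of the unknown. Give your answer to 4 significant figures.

Using Graham's law: rate_X/rate_SO₂ = √(M_SO₂/M_X).
1.79 = √(64.07/M_X)
M_X = 64.07 / 1.79² = 64.07 / 3.204 = 20.00 g/mol

20.00 g/mol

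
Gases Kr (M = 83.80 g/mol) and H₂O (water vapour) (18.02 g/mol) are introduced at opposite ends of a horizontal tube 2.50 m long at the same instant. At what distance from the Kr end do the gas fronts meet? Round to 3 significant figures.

Distances travelled in equal time are proportional to diffusion rates, so d_Kr/d_H₂O = √(M_H₂O/M_Kr) = √(18.02/83.80) = 0.4637.
With d_Kr + d_H₂O = 2.50 m, d_H₂O = 2.50/(1 + 0.4637) = 1.708 m.
d_Kr = 2.50 − 1.708 = 0.792 m.

0.792 m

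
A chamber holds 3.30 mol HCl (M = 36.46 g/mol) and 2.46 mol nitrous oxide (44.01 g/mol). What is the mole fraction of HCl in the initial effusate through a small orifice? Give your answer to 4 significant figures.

0.5958

The effusion rate of species i is ∝ p_i/√M_i ∝ n_i/√M_i.
So x_HCl in the escaping gas = (n_HCl/√M_HCl) / Σ(n_i/√M_i)
= (3.30/√36.46) / (3.30/√36.46 + 2.46/√44.01) = 0.5465/(0.5465 + 0.3708) = 0.5958.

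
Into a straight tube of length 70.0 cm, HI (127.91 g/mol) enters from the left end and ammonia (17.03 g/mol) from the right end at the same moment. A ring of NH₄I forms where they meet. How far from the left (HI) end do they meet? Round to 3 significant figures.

The fronts meet when d_HI + d_NH₃ = L with d_HI/d_NH₃ = √(M_NH₃/M_HI) (Graham's law). Here √(M_NH₃/M_HI) = √(17.03/127.91) = 0.3649.
With d_HI + d_NH₃ = 70.0 cm, d_NH₃ = 70.0/(1 + 0.3649) = 51.29 cm.
d_HI = 70.0 − 51.29 = 18.7 cm.

18.7 cm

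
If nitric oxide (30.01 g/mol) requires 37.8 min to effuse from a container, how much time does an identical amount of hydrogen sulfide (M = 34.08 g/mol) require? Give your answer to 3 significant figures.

40.3 min

Using Graham's law: t_H₂S/t_NO = √(M_H₂S/M_NO) = √(34.08/30.01) = √1.136 = 1.066.
So the time for H₂S is 37.8 × 1.066 = 40.3 min.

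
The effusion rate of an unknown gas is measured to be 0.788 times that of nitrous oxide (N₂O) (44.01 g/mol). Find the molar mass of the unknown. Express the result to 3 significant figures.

Graham's law gives rate_X/rate_N₂O = √(M_N₂O/M_X).
0.788 = √(44.01/M_X)
M_X = 44.01 / 0.788² = 44.01 / 0.6209 = 70.9 g/mol

70.9 g/mol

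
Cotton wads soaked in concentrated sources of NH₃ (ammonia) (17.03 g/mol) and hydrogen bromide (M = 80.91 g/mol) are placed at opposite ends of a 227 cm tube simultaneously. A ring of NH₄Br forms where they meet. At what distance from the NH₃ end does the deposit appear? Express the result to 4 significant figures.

Distances travelled in equal time are proportional to diffusion rates, so d_NH₃/d_HBr = √(M_HBr/M_NH₃) = √(80.91/17.03) = 2.180.
With d_NH₃ + d_HBr = 227 cm, d_HBr = 227/(1 + 2.180) = 71.39 cm.
d_NH₃ = 227 − 71.39 = 155.6 cm.

155.6 cm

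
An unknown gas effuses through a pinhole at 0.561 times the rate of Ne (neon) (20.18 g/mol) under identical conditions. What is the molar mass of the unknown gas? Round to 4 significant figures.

Graham's law gives rate_X/rate_Ne = √(M_Ne/M_X).
0.561 = √(20.18/M_X)
M_X = 20.18 / 0.561² = 20.18 / 0.3147 = 64.12 g/mol

64.12 g/mol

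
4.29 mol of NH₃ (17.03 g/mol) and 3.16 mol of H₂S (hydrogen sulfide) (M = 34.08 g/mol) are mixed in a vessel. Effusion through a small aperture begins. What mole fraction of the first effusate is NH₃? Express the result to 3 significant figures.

0.658

The effusion rate of species i is ∝ p_i/√M_i ∝ n_i/√M_i.
Mole fraction of NH₃ in the effusate = (n_NH₃/√M_NH₃) / (n_NH₃/√M_NH₃ + n_H₂S/√M_H₂S)
= (4.29/√17.03) / (4.29/√17.03 + 3.16/√34.08) = 1.040/(1.040 + 0.5413) = 0.658.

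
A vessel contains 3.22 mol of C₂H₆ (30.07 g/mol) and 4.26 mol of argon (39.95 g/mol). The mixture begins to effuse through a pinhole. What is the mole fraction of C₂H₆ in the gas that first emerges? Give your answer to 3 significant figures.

0.466

Rate_i ∝ x_i/√M_i (Graham's law weighted by mole fraction), so the effusate composition follows n_i/√M_i.
So x_C₂H₆ in the escaping gas = (n_C₂H₆/√M_C₂H₆) / Σ(n_i/√M_i)
= (3.22/√30.07) / (3.22/√30.07 + 4.26/√39.95) = 0.5872/(0.5872 + 0.6740) = 0.466.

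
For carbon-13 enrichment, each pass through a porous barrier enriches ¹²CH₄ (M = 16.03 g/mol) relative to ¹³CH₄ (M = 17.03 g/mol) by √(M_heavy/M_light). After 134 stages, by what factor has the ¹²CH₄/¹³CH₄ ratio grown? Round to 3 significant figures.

57.7

After 134 stages the ratio has grown by (√(17.03/16.03))^134 = (17.03/16.03)^(134/2).
= 1.06238^67 = 57.7.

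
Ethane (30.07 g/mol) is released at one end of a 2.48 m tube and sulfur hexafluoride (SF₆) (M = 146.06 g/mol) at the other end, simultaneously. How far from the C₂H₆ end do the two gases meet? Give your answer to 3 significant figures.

1.71 m

The fronts meet when d_C₂H₆ + d_SF₆ = L with d_C₂H₆/d_SF₆ = √(M_SF₆/M_C₂H₆) (Graham's law). Here √(M_SF₆/M_C₂H₆) = √(146.06/30.07) = 2.204.
With d_C₂H₆ + d_SF₆ = 2.48 m, d_SF₆ = 2.48/(1 + 2.204) = 0.7740 m.
d_C₂H₆ = 2.48 − 0.7740 = 1.71 m.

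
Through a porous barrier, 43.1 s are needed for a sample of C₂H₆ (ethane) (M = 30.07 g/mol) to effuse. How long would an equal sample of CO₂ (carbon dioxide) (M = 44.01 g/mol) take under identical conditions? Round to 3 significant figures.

Graham's law gives t_CO₂/t_C₂H₆ = √(M_CO₂/M_C₂H₆) = √(44.01/30.07) = √1.464 = 1.210.
So the time for CO₂ is 43.1 × 1.210 = 52.1 s.

52.1 s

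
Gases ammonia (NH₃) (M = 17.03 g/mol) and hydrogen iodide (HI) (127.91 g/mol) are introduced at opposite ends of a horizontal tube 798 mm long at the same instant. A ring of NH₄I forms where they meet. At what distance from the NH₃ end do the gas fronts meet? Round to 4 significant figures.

Graham's law gives d_NH₃/d_HI = rate_NH₃/rate_HI = √(M_HI/M_NH₃) = √(127.91/17.03) = 2.741.
With d_NH₃ + d_HI = 798 mm, d_HI = 798/(1 + 2.741) = 213.3 mm.
d_NH₃ = 798 − 213.3 = 584.7 mm.

584.7 mm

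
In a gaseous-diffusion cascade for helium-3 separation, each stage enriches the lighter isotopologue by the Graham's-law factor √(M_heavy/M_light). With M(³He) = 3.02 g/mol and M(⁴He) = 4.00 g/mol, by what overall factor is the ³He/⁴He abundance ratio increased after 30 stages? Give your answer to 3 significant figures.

67.7

Each stage multiplies the ratio by α = √(4.00/3.02), so after 30 stages the overall factor is α^30 = (4.00/3.02)^(30/2).
= 1.32450^15 = 67.7.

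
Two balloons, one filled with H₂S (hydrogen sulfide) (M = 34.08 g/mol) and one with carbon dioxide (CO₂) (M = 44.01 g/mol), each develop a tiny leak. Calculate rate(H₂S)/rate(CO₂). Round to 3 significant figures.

Graham's law gives rate_H₂S/rate_CO₂ = √(M_CO₂/M_H₂S) = √(44.01/34.08) = √1.291 = 1.14.

1.14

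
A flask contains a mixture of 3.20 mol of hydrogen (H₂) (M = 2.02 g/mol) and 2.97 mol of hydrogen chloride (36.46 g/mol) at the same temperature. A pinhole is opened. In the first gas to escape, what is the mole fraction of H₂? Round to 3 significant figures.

Effusion rate of each component ∝ n_i/√M_i (partial pressure × 1/√M).
Mole fraction of H₂ in the effusate = (n_H₂/√M_H₂) / (n_H₂/√M_H₂ + n_HCl/√M_HCl)
= (3.20/√2.02) / (3.20/√2.02 + 2.97/√36.46) = 2.252/(2.252 + 0.4919) = 0.821.

0.821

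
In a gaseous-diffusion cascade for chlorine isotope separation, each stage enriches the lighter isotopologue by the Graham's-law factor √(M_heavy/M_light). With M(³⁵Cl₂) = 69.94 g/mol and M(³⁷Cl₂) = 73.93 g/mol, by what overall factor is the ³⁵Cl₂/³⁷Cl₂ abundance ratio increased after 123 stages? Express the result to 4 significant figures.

30.33

Each stage multiplies the ratio by α = √(73.93/69.94), so after 123 stages the overall factor is α^123 = (73.93/69.94)^(123/2).
= 1.05705^(123/2) = 30.33.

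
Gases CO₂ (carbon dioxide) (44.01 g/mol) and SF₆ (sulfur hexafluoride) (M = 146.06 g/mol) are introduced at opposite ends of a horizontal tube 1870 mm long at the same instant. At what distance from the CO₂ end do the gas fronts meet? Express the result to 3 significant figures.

Graham's law gives d_CO₂/d_SF₆ = rate_CO₂/rate_SF₆ = √(M_SF₆/M_CO₂) = √(146.06/44.01) = 1.822.
With d_CO₂ + d_SF₆ = 1870 mm, d_SF₆ = 1870/(1 + 1.822) = 662.7 mm.
d_CO₂ = 1870 − 662.7 = 1210 mm.

1210 mm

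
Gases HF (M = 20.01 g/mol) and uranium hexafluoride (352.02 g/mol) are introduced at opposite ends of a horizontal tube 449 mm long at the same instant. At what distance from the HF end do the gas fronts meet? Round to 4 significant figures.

The fronts meet when d_HF + d_UF₆ = L with d_HF/d_UF₆ = √(M_UF₆/M_HF) (Graham's law). Here √(M_UF₆/M_HF) = √(352.02/20.01) = 4.194.
With d_HF + d_UF₆ = 449 mm, d_UF₆ = 449/(1 + 4.194) = 86.44 mm.
d_HF = 449 − 86.44 = 362.6 mm.

362.6 mm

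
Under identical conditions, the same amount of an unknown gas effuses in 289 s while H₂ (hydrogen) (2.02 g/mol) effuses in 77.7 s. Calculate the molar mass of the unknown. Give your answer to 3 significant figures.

27.9 g/mol

From Graham's law, t_X/t_H₂ = √(M_X/M_H₂).
289/77.7 = 3.719 = √(M_X/2.02)
M_X = 2.02 × 3.719² = 2.02 × 13.83 = 27.9 g/mol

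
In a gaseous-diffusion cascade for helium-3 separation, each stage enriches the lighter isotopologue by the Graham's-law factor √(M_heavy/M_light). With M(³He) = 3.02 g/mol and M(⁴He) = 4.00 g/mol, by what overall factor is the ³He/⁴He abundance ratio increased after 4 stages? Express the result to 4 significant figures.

After 4 stages the ratio has grown by (√(4.00/3.02))^4 = (4.00/3.02)^(4/2).
= 1.32450^2 = 1.754.

1.754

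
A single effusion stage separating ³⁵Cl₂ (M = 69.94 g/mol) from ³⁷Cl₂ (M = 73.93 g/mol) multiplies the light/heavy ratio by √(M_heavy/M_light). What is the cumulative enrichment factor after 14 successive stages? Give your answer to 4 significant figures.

Each stage multiplies the ratio by α = √(73.93/69.94), so after 14 stages the overall factor is α^14 = (73.93/69.94)^(14/2).
= 1.05705^7 = 1.475.

1.475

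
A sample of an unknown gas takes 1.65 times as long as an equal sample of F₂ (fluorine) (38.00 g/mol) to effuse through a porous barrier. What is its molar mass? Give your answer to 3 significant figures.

Graham's law gives t_X/t_F₂ = √(M_X/M_F₂).
1.65 = √(M_X/38.00)
M_X = 38.00 × 1.65² = 38.00 × 2.722 = 103 g/mol

103 g/mol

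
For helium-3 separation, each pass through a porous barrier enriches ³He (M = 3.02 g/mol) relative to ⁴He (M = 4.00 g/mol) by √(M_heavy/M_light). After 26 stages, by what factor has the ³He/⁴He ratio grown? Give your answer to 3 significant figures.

38.6

The single-stage factor is √(M_heavy/M_light), so 26 stages give [√(4.00/3.02)]^26 = (4.00/3.02)^(26/2).
= 1.32450^13 = 38.6.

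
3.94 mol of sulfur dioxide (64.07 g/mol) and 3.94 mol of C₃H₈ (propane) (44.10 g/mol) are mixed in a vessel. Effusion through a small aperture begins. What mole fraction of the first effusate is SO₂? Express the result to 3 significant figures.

0.453

The effusion rate of species i is ∝ p_i/√M_i ∝ n_i/√M_i.
x_SO₂(eff) = (n_SO₂/√M_SO₂) / (n_SO₂/√M_SO₂ + n_C₃H₈/√M_C₃H₈)
= (3.94/√64.07) / (3.94/√64.07 + 3.94/√44.10) = 0.4922/(0.4922 + 0.5933) = 0.453.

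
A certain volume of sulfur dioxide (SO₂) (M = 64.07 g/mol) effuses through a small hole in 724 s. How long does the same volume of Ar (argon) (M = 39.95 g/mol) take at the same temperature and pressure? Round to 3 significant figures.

Since effusion rate ∝ 1/√M, t_Ar/t_SO₂ = √(M_Ar/M_SO₂) = √(39.95/64.07) = √0.6235 = 0.7896.
So the time for Ar is 724 × 0.7896 = 572 s.

572 s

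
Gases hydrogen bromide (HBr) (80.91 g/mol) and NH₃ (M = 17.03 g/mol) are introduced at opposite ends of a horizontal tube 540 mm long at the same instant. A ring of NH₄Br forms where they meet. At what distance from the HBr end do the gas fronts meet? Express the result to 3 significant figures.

Graham's law gives d_HBr/d_NH₃ = rate_HBr/rate_NH₃ = √(M_NH₃/M_HBr) = √(17.03/80.91) = 0.4588.
With d_HBr + d_NH₃ = 540 mm, d_NH₃ = 540/(1 + 0.4588) = 370.2 mm.
d_HBr = 540 − 370.2 = 170 mm.

170 mm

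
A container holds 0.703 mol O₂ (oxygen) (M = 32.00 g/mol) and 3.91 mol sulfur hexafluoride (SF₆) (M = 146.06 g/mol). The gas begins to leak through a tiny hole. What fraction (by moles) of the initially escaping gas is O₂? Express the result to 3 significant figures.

0.278

The effusion rate of species i is ∝ p_i/√M_i ∝ n_i/√M_i.
Mole fraction of O₂ in the effusate = (n_O₂/√M_O₂) / (n_O₂/√M_O₂ + n_SF₆/√M_SF₆)
= (0.703/√32.00) / (0.703/√32.00 + 3.91/√146.06) = 0.1243/(0.1243 + 0.3235) = 0.278.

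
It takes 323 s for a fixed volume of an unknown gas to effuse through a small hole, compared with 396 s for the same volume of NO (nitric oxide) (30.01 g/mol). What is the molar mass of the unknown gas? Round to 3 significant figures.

20.0 g/mol

Graham's law gives t_X/t_NO = √(M_X/M_NO).
323/396 = 0.8157 = √(M_X/30.01)
M_X = 30.01 × 0.8157² = 30.01 × 0.6653 = 20.0 g/mol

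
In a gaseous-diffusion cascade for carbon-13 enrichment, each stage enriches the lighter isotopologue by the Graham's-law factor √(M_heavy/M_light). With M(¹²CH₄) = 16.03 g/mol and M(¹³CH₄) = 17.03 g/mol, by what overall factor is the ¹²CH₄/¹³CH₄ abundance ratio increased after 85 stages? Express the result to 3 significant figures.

After 85 stages the ratio has grown by (√(17.03/16.03))^85 = (17.03/16.03)^(85/2).
= 1.06238^(85/2) = 13.1.

13.1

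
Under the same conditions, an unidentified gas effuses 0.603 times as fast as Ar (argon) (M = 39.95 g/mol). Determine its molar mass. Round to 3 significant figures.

Since effusion rate ∝ 1/√M, rate_X/rate_Ar = √(M_Ar/M_X).
0.603 = √(39.95/M_X)
M_X = 39.95 / 0.603² = 39.95 / 0.3636 = 110 g/mol

110 g/mol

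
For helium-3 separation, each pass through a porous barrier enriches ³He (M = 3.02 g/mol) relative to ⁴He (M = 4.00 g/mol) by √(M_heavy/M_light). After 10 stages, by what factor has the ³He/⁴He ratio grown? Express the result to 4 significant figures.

Overall factor = α^10 with α = √(4.00/3.02), i.e. (4.00/3.02)^(10/2).
= 1.32450^5 = 4.076.

4.076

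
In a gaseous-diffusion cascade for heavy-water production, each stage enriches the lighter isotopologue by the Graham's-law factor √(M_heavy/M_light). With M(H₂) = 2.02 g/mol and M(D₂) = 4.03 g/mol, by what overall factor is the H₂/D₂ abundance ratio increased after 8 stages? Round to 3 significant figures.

15.8

The single-stage factor is √(M_heavy/M_light), so 8 stages give [√(4.03/2.02)]^8 = (4.03/2.02)^(8/2).
= 1.99505^4 = 15.8.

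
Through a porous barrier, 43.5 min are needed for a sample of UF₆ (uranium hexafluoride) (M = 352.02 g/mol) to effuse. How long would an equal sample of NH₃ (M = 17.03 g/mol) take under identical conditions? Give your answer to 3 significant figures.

By Graham's law, t_NH₃/t_UF₆ = √(M_NH₃/M_UF₆) = √(17.03/352.02) = √0.04838 = 0.2199.
So the time for NH₃ is 43.5 × 0.2199 = 9.57 min.

9.57 min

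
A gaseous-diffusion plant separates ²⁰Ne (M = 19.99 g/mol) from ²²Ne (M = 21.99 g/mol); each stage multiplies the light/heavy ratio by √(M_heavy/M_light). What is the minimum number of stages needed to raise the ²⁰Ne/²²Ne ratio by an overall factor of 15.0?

With α = √(21.99/19.99) per stage, ln α = ½ ln(1.10005) = 0.04768.
Need α^N ≥ 15.0 ⇒ N ≥ ln(15.0) / ln α = 2.708 / 0.04768 = 56.80.
Rounding up, N = 57 stages.

57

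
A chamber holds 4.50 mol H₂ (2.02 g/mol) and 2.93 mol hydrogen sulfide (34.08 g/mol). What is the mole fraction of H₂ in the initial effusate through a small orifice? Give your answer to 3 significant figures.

Effusion rate of each component ∝ n_i/√M_i (partial pressure × 1/√M).
So x_H₂ in the escaping gas = (n_H₂/√M_H₂) / Σ(n_i/√M_i)
= (4.50/√2.02) / (4.50/√2.02 + 2.93/√34.08) = 3.166/(3.166 + 0.5019) = 0.863.

0.863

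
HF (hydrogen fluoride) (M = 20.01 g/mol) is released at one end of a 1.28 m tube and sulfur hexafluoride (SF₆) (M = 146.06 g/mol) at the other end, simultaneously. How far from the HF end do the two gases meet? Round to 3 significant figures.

0.934 m

The fronts meet when d_HF + d_SF₆ = L with d_HF/d_SF₆ = √(M_SF₆/M_HF) (Graham's law). Here √(M_SF₆/M_HF) = √(146.06/20.01) = 2.702.
With d_HF + d_SF₆ = 1.28 m, d_SF₆ = 1.28/(1 + 2.702) = 0.3458 m.
d_HF = 1.28 − 0.3458 = 0.934 m.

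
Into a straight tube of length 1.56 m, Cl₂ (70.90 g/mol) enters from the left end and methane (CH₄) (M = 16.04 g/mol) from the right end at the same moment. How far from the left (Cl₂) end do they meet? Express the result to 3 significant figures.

0.503 m

Graham's law gives d_Cl₂/d_CH₄ = rate_Cl₂/rate_CH₄ = √(M_CH₄/M_Cl₂) = √(16.04/70.90) = 0.4756.
With d_Cl₂ + d_CH₄ = 1.56 m, d_CH₄ = 1.56/(1 + 0.4756) = 1.057 m.
d_Cl₂ = 1.56 − 1.057 = 0.503 m.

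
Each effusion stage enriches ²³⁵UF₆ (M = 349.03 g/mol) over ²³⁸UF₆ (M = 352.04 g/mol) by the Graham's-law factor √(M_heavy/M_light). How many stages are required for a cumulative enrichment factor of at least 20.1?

699

Per stage α = (352.04/349.03)^(1/2) = 1.00862^0.5, giving ln α = 0.004293.
Need α^N ≥ 20.1 ⇒ N ≥ ln(20.1) / ln α = 3.001 / 0.004293 = 698.90.
Rounding up, N = 699 stages.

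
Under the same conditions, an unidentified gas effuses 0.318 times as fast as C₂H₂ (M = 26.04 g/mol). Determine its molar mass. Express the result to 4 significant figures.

257.5 g/mol

Using Graham's law: rate_X/rate_C₂H₂ = √(M_C₂H₂/M_X).
0.318 = √(26.04/M_X)
M_X = 26.04 / 0.318² = 26.04 / 0.1011 = 257.5 g/mol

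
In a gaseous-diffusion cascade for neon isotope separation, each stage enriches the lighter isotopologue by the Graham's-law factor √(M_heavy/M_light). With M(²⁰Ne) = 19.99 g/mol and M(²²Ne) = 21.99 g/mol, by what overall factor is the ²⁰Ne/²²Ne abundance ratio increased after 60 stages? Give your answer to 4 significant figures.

Each stage multiplies the ratio by α = √(21.99/19.99), so after 60 stages the overall factor is α^60 = (21.99/19.99)^(60/2).
= 1.10005^30 = 17.47.

17.47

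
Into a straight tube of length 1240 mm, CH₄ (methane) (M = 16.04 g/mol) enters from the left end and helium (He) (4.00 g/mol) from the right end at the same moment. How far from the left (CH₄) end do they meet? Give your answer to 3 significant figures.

413 mm

Distances travelled in equal time are proportional to diffusion rates, so d_CH₄/d_He = √(M_He/M_CH₄) = √(4.00/16.04) = 0.4994.
With d_CH₄ + d_He = 1240 mm, d_He = 1240/(1 + 0.4994) = 827.0 mm.
d_CH₄ = 1240 − 827.0 = 413 mm.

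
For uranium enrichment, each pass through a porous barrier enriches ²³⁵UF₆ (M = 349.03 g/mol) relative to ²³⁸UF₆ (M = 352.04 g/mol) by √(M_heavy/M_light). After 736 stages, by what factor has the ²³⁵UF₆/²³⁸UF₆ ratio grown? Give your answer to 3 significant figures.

23.6

Each stage multiplies the ratio by α = √(352.04/349.03), so after 736 stages the overall factor is α^736 = (352.04/349.03)^(736/2).
= 1.00862^368 = 23.6.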